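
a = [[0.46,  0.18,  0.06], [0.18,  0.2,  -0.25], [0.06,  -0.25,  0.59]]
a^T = [[0.46, 0.18, 0.06], [0.18, 0.20, -0.25], [0.06, -0.25, 0.59]]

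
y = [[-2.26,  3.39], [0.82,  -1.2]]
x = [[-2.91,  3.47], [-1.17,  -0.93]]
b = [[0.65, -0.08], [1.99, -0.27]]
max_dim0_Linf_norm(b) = 1.99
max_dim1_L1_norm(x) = 6.38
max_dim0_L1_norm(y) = 4.59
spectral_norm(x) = 4.53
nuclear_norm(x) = 6.02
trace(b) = 0.38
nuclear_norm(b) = 2.12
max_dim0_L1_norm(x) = 4.4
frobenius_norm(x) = 4.77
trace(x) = -3.84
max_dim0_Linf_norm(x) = 3.47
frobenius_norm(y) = 4.33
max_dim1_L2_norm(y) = 4.07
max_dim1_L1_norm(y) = 5.65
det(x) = 6.77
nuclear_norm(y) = 4.34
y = x + b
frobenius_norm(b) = 2.11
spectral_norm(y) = 4.33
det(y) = -0.07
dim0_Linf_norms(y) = [2.26, 3.39]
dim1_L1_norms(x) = [6.38, 2.1]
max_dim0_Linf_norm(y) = 3.39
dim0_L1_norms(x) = [4.08, 4.4]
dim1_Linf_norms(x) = [3.47, 1.17]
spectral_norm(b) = 2.11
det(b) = -0.02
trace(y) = -3.46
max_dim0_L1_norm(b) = 2.64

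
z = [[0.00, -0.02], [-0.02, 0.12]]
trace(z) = 0.12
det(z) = -0.00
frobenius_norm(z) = 0.12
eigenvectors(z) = [[-0.99,0.16],[-0.16,-0.99]]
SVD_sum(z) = [[0.00, -0.02], [-0.02, 0.12]] + [[-0.00, -0.00],[-0.0, -0.00]]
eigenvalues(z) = [-0.0, 0.12]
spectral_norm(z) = 0.12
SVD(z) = [[-0.16, 0.99], [0.99, 0.16]] @ diag([0.12324555320336757, 0.0032455532033675858]) @ [[-0.16, 0.99],[-0.99, -0.16]]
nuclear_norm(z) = 0.13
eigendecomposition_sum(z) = [[-0.00, -0.00], [-0.00, -0.0]] + [[0.00, -0.02], [-0.02, 0.12]]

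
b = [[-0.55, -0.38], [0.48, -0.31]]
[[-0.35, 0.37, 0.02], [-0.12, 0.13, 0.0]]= b @ [[0.18, -0.19, -0.01], [0.67, -0.71, -0.03]]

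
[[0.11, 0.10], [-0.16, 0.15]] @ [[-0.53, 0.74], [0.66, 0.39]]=[[0.01, 0.12], [0.18, -0.06]]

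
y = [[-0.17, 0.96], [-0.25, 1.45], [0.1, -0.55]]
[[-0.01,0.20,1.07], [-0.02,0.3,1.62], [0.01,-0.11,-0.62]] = y@ [[0.01,  -0.14,  -0.78],[-0.01,  0.18,  0.98]]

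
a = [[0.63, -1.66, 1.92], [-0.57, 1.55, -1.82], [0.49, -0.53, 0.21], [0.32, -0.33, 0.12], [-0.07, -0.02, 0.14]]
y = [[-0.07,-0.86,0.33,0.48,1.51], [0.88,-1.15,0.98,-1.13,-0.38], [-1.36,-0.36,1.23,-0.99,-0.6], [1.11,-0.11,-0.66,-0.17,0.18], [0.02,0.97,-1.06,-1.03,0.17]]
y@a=[[0.66,-1.58,1.77], [1.36,-3.38,3.80], [-0.32,1.39,-1.9], [0.37,-1.61,2.20], [-1.4,2.37,-2.05]]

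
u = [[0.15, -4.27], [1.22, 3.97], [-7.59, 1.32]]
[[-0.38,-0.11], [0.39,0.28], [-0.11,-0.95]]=u@[[0.03, 0.13],  [0.09, 0.03]]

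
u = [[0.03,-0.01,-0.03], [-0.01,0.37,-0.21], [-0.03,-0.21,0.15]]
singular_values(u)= [0.5, 0.06, 0.0]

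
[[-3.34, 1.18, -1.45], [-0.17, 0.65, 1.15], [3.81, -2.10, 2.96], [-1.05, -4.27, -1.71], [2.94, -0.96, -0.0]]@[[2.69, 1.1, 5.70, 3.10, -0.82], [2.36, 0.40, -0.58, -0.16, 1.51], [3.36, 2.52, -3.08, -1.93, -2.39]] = [[-11.07, -6.86, -15.26, -7.74, 7.99], [4.94, 2.97, -4.89, -2.85, -1.63], [15.24, 10.81, 13.82, 6.43, -13.37], [-18.65, -7.17, 1.76, 0.73, -1.5], [5.64, 2.85, 17.31, 9.27, -3.86]]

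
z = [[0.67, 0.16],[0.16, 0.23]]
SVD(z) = [[-0.95, -0.31], [-0.31, 0.95]] @ diag([0.7220294101747089, 0.17797058982529115]) @ [[-0.95, -0.31], [-0.31, 0.95]]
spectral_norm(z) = 0.72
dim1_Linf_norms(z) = [0.67, 0.23]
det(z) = 0.13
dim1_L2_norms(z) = [0.69, 0.28]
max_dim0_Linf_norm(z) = 0.67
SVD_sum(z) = [[0.65, 0.21], [0.21, 0.07]] + [[0.02, -0.05], [-0.05, 0.16]]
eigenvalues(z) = [0.72, 0.18]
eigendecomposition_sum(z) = [[0.65, 0.21], [0.21, 0.07]] + [[0.02, -0.05], [-0.05, 0.16]]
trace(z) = 0.90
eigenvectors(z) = [[0.95, -0.31], [0.31, 0.95]]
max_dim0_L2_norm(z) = 0.69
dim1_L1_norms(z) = [0.83, 0.39]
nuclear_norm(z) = 0.90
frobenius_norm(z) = 0.74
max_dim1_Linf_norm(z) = 0.67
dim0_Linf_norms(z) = [0.67, 0.23]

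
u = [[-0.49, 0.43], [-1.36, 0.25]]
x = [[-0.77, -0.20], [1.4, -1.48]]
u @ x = [[0.98, -0.54], [1.40, -0.10]]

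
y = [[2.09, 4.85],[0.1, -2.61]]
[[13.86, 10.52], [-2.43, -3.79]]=y@ [[4.1,1.53],[1.09,1.51]]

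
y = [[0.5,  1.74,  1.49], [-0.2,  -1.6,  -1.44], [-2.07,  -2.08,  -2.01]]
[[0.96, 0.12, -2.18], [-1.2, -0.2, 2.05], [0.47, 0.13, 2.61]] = y@[[-1.14,  -0.25,  0.06],[0.63,  -0.22,  -0.90],[0.29,  0.42,  -0.43]]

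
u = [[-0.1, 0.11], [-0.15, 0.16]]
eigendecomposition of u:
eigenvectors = [[-0.71,-0.59], [-0.71,-0.81]]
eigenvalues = [0.01, 0.05]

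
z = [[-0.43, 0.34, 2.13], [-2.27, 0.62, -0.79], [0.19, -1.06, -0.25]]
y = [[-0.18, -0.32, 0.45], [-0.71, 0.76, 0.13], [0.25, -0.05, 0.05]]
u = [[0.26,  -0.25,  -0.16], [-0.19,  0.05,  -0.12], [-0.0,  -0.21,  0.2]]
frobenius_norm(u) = 0.54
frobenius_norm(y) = 1.23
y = z @ u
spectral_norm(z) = 2.53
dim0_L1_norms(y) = [1.14, 1.13, 0.63]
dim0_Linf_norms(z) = [2.27, 1.06, 2.13]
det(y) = -0.10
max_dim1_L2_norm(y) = 1.05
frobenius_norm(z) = 3.50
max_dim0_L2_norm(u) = 0.33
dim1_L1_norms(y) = [0.95, 1.6, 0.35]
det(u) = -0.02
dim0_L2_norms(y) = [0.77, 0.83, 0.47]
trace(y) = 0.63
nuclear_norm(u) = 0.88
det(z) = 5.06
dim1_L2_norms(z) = [2.2, 2.48, 1.11]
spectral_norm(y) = 1.07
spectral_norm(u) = 0.43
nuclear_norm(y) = 1.81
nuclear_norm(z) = 5.66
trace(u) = 0.51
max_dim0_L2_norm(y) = 0.83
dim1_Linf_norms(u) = [0.26, 0.19, 0.21]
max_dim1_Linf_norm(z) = 2.27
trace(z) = -0.06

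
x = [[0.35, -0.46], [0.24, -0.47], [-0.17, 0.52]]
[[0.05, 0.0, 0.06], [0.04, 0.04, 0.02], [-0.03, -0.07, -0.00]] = x @ [[0.11,-0.29,0.28], [-0.02,-0.23,0.09]]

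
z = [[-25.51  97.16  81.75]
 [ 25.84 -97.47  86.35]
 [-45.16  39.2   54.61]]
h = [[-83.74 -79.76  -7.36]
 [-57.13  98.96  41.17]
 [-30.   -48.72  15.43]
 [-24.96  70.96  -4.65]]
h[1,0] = -57.13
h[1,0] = -57.13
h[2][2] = 15.43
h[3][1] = 70.96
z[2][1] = 39.2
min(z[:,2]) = 54.61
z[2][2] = 54.61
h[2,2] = 15.43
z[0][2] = 81.75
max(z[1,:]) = 86.35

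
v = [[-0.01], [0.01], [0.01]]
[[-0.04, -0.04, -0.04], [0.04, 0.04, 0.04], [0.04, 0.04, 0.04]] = v @[[4.12, 4.01, 4.49]]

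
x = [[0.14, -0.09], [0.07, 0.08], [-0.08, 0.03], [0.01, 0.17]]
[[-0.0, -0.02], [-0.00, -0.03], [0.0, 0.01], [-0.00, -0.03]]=x@ [[-0.01, -0.23], [-0.01, -0.15]]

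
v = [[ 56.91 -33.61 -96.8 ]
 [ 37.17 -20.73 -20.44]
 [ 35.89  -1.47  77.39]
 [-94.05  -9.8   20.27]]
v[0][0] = 56.91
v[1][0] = 37.17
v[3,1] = -9.8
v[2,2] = 77.39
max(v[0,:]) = 56.91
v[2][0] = 35.89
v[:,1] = [-33.61, -20.73, -1.47, -9.8]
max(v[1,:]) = 37.17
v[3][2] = 20.27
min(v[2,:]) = -1.47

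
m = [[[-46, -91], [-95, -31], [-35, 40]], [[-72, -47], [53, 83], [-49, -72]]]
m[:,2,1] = [40, -72]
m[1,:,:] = [[-72, -47], [53, 83], [-49, -72]]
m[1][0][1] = -47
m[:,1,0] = [-95, 53]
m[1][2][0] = -49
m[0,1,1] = -31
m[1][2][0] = -49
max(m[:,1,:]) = 83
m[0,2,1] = 40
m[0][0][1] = -91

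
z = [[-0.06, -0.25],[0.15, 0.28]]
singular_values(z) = [0.41, 0.05]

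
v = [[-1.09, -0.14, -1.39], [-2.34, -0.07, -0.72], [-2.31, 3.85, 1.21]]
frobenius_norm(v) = 5.55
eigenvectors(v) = [[-0.37+0.00j,-0.41+0.27j,(-0.41-0.27j)], [0.08+0.00j,(-0.65+0j),-0.65-0.00j], [(0.93+0j),(0.33+0.47j),(0.33-0.47j)]]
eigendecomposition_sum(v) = [[(0.92+0j), -0.87-0.00j, -0.53+0.00j], [-0.19-0.00j, 0.18+0.00j, (0.11-0j)], [(-2.32-0j), 2.18+0.00j, 1.34-0.00j]] + [[(-1.01-0.02j), 0.36+0.72j, -0.43-0.07j], [(-1.07-0.75j), (-0.13+1.04j), (-0.42-0.38j)], [(0.01+1.18j), 0.83-0.45j, -0.07+0.50j]] + [[(-1.01+0.02j), 0.36-0.72j, -0.43+0.07j], [-1.07+0.75j, (-0.13-1.04j), -0.42+0.38j], [(0.01-1.18j), (0.83+0.45j), (-0.07-0.5j)]]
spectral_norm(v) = 4.77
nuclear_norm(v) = 8.21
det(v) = 9.19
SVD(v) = [[-0.06,-0.61,-0.79], [-0.26,-0.76,0.60], [-0.96,0.24,-0.11]] @ diag([4.7731349302646064, 2.7355686935516554, 0.7037377781162554]) @ [[0.61, -0.77, -0.19], [0.69, 0.39, 0.61], [-0.4, -0.50, 0.77]]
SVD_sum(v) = [[-0.18, 0.23, 0.05], [-0.75, 0.95, 0.23], [-2.79, 3.55, 0.86]] + [[-1.14, -0.65, -1.02], [-1.42, -0.81, -1.27], [0.45, 0.26, 0.41]] + [[0.22, 0.28, -0.43], [-0.17, -0.21, 0.32], [0.03, 0.04, -0.06]]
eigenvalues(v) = [(2.44+0j), (-1.2+1.53j), (-1.2-1.53j)]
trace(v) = 0.05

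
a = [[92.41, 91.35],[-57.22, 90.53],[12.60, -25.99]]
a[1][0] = -57.22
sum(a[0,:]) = 183.76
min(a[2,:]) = -25.99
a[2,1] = -25.99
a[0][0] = 92.41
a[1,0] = -57.22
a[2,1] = -25.99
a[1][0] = -57.22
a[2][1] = -25.99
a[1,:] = [-57.22, 90.53]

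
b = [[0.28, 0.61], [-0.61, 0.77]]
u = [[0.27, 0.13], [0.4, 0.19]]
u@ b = [[-0.00, 0.26], [-0.00, 0.39]]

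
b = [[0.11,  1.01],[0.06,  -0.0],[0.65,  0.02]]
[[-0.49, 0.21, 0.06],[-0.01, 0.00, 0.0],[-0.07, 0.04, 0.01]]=b @ [[-0.10, 0.06, 0.01],[-0.47, 0.20, 0.06]]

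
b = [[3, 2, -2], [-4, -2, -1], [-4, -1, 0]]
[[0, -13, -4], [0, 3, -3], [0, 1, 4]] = b@ [[0, 1, -2], [0, -5, 4], [0, 3, 3]]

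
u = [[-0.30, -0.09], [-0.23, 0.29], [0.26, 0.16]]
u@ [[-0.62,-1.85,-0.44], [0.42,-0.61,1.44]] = [[0.15, 0.61, 0.0],[0.26, 0.25, 0.52],[-0.09, -0.58, 0.12]]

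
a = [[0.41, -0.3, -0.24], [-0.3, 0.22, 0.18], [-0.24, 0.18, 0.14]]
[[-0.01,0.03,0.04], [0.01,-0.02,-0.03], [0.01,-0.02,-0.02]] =a @ [[-0.06,  0.03,  0.04], [-0.05,  -0.03,  -0.05], [0.02,  -0.03,  -0.03]]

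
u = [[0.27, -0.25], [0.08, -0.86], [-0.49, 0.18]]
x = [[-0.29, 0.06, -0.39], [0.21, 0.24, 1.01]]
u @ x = [[-0.13, -0.04, -0.36], [-0.2, -0.20, -0.9], [0.18, 0.01, 0.37]]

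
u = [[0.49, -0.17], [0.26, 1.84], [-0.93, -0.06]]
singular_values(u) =[1.87, 1.04]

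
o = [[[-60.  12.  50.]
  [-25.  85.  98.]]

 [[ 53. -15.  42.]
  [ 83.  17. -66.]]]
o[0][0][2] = 50.0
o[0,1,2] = 98.0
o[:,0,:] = [[-60.0, 12.0, 50.0], [53.0, -15.0, 42.0]]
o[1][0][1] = -15.0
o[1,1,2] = -66.0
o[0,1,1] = 85.0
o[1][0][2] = 42.0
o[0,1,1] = 85.0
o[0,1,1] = 85.0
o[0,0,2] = 50.0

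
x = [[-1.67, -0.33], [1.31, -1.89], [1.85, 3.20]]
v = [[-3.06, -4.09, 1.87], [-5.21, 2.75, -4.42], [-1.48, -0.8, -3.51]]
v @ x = [[3.21, 14.72],  [4.13, -17.62],  [-5.07, -9.23]]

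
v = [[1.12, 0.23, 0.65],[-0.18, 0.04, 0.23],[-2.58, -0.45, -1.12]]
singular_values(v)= [3.13, 0.32, 0.0]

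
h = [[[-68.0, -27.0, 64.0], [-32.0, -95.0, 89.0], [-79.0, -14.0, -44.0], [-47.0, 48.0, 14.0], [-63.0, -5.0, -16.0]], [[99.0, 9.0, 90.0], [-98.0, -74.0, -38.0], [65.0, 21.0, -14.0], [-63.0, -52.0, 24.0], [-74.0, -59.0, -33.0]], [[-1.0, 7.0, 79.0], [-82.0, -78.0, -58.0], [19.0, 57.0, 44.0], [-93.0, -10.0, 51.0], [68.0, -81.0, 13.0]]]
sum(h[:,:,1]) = -353.0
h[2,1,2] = -58.0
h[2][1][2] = -58.0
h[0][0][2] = 64.0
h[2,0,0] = -1.0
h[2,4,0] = 68.0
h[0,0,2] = 64.0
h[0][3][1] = 48.0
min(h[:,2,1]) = -14.0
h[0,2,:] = [-79.0, -14.0, -44.0]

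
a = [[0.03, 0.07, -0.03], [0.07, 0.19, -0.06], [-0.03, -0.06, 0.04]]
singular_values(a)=[0.24, 0.02, 0.0]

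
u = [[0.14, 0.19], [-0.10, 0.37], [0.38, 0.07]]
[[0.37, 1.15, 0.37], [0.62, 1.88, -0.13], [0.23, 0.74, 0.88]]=u @ [[0.27, 0.97, 2.26], [1.75, 5.33, 0.27]]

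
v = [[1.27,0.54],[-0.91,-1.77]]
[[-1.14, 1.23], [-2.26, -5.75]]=v @ [[-1.84, -0.53], [2.22, 3.52]]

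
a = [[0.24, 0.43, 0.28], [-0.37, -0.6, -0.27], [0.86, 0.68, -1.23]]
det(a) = -0.00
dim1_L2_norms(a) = [0.57, 0.75, 1.65]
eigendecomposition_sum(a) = [[-0.22, -0.18, 0.32], [0.22, 0.18, -0.32], [0.87, 0.69, -1.23]] + [[-0.0, -0.00, -0.0], [0.00, 0.00, 0.00], [-0.0, -0.0, -0.00]] + [[0.47, 0.61, -0.04], [-0.59, -0.78, 0.05], [-0.0, -0.01, 0.0]]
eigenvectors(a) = [[0.24,0.78,-0.62], [-0.24,-0.58,0.79], [-0.94,0.22,0.01]]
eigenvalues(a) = [-1.28, -0.0, -0.31]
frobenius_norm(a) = 1.90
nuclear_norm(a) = 2.57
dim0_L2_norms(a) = [0.97, 1.0, 1.29]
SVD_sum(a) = [[0.09, 0.08, -0.10], [-0.18, -0.16, 0.21], [0.91, 0.8, -1.1]] + [[0.15,0.35,0.38], [-0.19,-0.44,-0.48], [-0.05,-0.12,-0.13]] + [[-0.0, 0.00, -0.0], [-0.0, 0.00, -0.0], [-0.0, 0.0, -0.0]]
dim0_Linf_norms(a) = [0.86, 0.68, 1.23]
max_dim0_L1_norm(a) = 1.78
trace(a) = -1.59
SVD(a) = [[-0.09, 0.61, -0.79],[0.19, -0.77, -0.61],[-0.98, -0.21, -0.04]] @ diag([1.675148131716994, 0.8941357225281379, 0.00021564821061666992]) @ [[-0.56, -0.49, 0.67], [0.28, 0.65, 0.71], [0.78, -0.58, 0.22]]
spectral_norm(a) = 1.68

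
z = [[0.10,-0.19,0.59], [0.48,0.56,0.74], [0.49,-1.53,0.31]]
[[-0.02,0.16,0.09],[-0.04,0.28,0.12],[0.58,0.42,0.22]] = z @ [[0.52, 0.43, 0.16], [-0.25, -0.1, -0.07], [-0.20, 0.17, 0.11]]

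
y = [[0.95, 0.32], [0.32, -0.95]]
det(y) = -1.00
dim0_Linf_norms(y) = [0.95, 0.95]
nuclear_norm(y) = 2.00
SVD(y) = [[-0.32,-0.95], [0.95,-0.32]] @ diag([1.0024470060806208, 1.0024470060806205]) @ [[-0.00, -1.0], [-1.0, -0.0]]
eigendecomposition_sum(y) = [[0.98, 0.16], [0.16, 0.03]] + [[-0.03,0.16], [0.16,-0.98]]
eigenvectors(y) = [[0.99, -0.16], [0.16, 0.99]]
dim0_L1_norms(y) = [1.27, 1.27]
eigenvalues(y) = [1.0, -1.0]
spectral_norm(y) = 1.00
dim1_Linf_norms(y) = [0.95, 0.95]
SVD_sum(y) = [[0.0,0.32],[0.00,-0.95]] + [[0.95, 0.00], [0.32, 0.00]]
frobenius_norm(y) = 1.42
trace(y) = 0.00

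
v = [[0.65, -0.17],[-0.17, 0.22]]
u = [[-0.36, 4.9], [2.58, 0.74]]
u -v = [[-1.01, 5.07],[2.75, 0.52]]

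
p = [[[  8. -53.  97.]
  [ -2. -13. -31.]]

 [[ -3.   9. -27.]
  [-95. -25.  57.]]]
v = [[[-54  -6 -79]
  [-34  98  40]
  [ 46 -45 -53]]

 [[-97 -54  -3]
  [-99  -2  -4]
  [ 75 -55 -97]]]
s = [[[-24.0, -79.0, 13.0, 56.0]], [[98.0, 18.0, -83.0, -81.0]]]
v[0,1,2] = 40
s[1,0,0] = 98.0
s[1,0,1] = 18.0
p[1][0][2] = -27.0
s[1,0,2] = -83.0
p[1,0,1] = 9.0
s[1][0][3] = -81.0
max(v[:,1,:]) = 98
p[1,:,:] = [[-3.0, 9.0, -27.0], [-95.0, -25.0, 57.0]]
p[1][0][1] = 9.0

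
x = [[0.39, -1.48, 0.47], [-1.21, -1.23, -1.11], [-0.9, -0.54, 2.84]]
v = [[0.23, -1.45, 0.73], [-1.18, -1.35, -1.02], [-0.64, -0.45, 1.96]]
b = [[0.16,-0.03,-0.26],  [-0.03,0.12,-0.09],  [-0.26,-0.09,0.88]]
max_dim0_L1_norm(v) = 3.71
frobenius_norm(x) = 3.99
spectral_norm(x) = 3.14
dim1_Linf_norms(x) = [1.48, 1.23, 2.84]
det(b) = 0.01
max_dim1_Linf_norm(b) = 0.88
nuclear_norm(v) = 5.57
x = v + b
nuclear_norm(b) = 1.16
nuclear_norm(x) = 6.52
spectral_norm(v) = 2.39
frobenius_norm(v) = 3.38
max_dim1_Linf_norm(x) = 2.84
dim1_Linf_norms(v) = [1.45, 1.35, 1.96]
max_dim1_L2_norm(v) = 2.11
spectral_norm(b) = 0.97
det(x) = -8.37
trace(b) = 1.16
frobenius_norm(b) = 0.98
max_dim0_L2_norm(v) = 2.33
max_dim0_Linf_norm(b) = 0.88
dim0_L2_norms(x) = [1.56, 2.0, 3.09]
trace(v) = 0.84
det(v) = -5.26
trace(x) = 2.00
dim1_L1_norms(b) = [0.45, 0.24, 1.23]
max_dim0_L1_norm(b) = 1.23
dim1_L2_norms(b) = [0.31, 0.15, 0.92]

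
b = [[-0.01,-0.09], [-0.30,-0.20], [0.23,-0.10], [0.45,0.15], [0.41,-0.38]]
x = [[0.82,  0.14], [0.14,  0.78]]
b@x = [[-0.02, -0.07], [-0.27, -0.2], [0.17, -0.05], [0.39, 0.18], [0.28, -0.24]]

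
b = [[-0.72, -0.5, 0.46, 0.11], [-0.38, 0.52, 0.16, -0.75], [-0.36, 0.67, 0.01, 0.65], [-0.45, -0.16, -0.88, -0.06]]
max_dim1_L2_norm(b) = 1.0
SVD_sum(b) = [[0.01,0.0,0.26,-0.16],[0.02,0.01,0.44,-0.26],[-0.01,-0.00,-0.28,0.17],[-0.03,-0.01,-0.64,0.38]] + [[-0.14, 0.14, 0.02, 0.02],[-0.4, 0.4, 0.05, 0.06],[-0.55, 0.55, 0.06, 0.08],[-0.09, 0.09, 0.01, 0.01]] + [[0.02,-0.04,0.17,0.29], [-0.04,0.08,-0.33,-0.55], [0.03,-0.05,0.23,0.39], [-0.03,0.06,-0.26,-0.43]] + [[-0.61, -0.61, 0.01, -0.05], [0.04, 0.04, -0.0, 0.0], [0.18, 0.18, -0.0, 0.01], [-0.30, -0.3, 0.0, -0.02]]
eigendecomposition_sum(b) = [[-0.72-0.00j, (-0.33+0j), (0.14-0j), -0.27+0.00j],  [(-0.33-0j), (-0.15+0j), 0.06-0.00j, (-0.13+0j)],  [0.14+0.00j, (0.06-0j), -0.03+0.00j, 0.05-0.00j],  [(-0.27-0j), (-0.12+0j), (0.05-0j), -0.10+0.00j]] + [[-0.02+0.13j, -0.02-0.10j, 0.19+0.13j, 0.16-0.15j], [(0.04-0.09j), (-0.01+0.08j), (-0.11-0.14j), (-0.16+0.07j)], [(-0.22+0.07j), 0.15-0.11j, -0.05+0.41j, 0.37+0.14j], [(-0.12-0.18j), (0.14+0.11j), (-0.4+0.05j), (-0.05+0.38j)]] + [[(-0.02-0.13j),(-0.02+0.1j),0.19-0.13j,0.16+0.15j], [(0.04+0.09j),(-0.01-0.08j),-0.11+0.14j,(-0.16-0.07j)], [-0.22-0.07j,0.15+0.11j,-0.05-0.41j,0.37-0.14j], [-0.12+0.18j,0.14-0.11j,-0.40-0.05j,(-0.05-0.38j)]] + [[0.03+0.00j, -0.14-0.00j, (-0.06+0j), 0.06+0.00j], [-0.14-0.00j, 0.69+0.00j, (0.32-0j), (-0.31-0j)], [(-0.06-0j), 0.32+0.00j, (0.15-0j), (-0.14-0j)], [0.06+0.00j, (-0.31-0j), (-0.14+0j), 0.14+0.00j]]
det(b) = -1.00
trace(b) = -0.25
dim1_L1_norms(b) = [1.79, 1.81, 1.69, 1.55]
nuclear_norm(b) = 4.00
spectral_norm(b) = 1.01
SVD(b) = [[-0.3,  0.20,  0.34,  -0.87],[-0.51,  0.57,  -0.64,  0.06],[0.33,  0.79,  0.46,  0.25],[0.74,  0.13,  -0.51,  -0.43]] @ diag([1.0088329570826913, 1.000903804708306, 0.9972949445797333, 0.9940072595006222]) @ [[-0.04, -0.01, -0.86, 0.51], [-0.70, 0.70, 0.08, 0.10], [0.06, -0.12, 0.51, 0.85], [0.71, 0.7, -0.01, 0.05]]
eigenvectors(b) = [[(0.85+0j), 0.16-0.32j, (0.16+0.32j), (0.16+0j)], [0.39+0.00j, -0.20+0.20j, -0.20-0.20j, (-0.83+0j)], [(-0.16+0j), 0.64+0.00j, (0.64-0j), -0.38+0.00j], [0.32+0.00j, 0.15+0.60j, (0.15-0.6j), 0.37+0.00j]]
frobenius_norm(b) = 2.00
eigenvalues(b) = [(-1+0j), (-0.13+0.99j), (-0.13-0.99j), (1+0j)]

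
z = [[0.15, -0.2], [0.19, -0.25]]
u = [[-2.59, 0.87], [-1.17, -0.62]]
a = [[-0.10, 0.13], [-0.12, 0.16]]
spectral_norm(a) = 0.26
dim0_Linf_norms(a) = [0.12, 0.16]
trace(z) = -0.10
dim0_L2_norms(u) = [2.84, 1.07]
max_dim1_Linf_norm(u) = 2.59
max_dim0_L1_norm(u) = 3.76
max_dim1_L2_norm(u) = 2.73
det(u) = 2.62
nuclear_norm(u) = 3.80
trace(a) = 0.06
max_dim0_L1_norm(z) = 0.45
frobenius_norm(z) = 0.40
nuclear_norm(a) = 0.26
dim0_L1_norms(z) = [0.34, 0.45]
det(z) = 0.00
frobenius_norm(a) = 0.26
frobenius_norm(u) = 3.04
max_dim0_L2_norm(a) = 0.21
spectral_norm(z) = 0.40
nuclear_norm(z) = 0.40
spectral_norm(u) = 2.90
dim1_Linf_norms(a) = [0.13, 0.16]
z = u @ a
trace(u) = -3.21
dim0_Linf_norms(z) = [0.19, 0.25]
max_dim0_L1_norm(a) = 0.29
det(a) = -0.00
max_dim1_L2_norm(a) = 0.2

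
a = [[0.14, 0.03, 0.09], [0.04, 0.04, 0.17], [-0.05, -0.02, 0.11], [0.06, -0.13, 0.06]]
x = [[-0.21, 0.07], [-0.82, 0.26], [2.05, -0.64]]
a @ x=[[0.13, -0.04], [0.31, -0.1], [0.25, -0.08], [0.22, -0.07]]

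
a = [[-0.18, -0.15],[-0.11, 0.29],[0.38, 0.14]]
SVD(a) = [[-0.50, 0.15], [0.09, -0.97], [0.86, 0.18]] @ diag([0.46382348347136193, 0.31617681157936184]) @ [[0.88,0.48], [0.48,-0.88]]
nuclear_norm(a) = 0.78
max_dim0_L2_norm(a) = 0.43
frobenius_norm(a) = 0.56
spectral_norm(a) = 0.46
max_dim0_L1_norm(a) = 0.67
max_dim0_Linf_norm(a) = 0.38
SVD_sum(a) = [[-0.20,-0.11], [0.04,0.02], [0.35,0.19]] + [[0.02, -0.04], [-0.15, 0.27], [0.03, -0.05]]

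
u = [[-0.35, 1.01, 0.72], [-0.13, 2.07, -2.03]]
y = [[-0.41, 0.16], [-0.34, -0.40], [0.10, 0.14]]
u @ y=[[-0.13, -0.36], [-0.85, -1.13]]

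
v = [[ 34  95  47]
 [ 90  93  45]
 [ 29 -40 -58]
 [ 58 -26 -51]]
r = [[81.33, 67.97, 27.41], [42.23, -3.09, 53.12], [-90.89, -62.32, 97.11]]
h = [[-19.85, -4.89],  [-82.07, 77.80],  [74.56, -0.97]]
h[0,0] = -19.85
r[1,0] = 42.23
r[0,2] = 27.41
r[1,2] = 53.12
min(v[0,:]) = 34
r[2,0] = -90.89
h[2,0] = 74.56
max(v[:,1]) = 95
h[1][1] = 77.8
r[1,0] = 42.23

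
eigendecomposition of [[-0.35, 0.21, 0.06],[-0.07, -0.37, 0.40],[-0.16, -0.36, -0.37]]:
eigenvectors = [[-0.90+0.00j, (-0.11+0.35j), (-0.11-0.35j)], [(0.37+0j), (-0.67+0j), (-0.67-0j)], [(-0.21+0j), -0.08-0.64j, (-0.08+0.64j)]]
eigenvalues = [(-0.42+0j), (-0.33+0.41j), (-0.33-0.41j)]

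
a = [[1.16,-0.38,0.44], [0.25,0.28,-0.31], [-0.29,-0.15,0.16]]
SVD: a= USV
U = [[-0.99, 0.11, 0.09], [-0.05, -0.83, 0.56], [0.14, 0.55, 0.83]]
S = [1.31, 0.58, 0.0]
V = [[-0.92, 0.26, -0.30], [-0.4, -0.61, 0.68], [0.01, -0.74, -0.67]]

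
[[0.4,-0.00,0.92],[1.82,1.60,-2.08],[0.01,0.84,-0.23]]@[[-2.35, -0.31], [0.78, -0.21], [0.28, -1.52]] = [[-0.68, -1.52], [-3.61, 2.26], [0.57, 0.17]]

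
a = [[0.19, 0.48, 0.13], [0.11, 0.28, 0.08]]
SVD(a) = [[-0.86, -0.5], [-0.5, 0.86]] @ diag([0.6166740880893649, 0.003615118137796202]) @ [[-0.36, -0.90, -0.25], [-0.26, -0.16, 0.95]]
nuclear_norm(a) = 0.62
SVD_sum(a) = [[0.19, 0.48, 0.13],  [0.11, 0.28, 0.08]] + [[0.0, 0.00, -0.00], [-0.00, -0.00, 0.0]]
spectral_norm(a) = 0.62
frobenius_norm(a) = 0.62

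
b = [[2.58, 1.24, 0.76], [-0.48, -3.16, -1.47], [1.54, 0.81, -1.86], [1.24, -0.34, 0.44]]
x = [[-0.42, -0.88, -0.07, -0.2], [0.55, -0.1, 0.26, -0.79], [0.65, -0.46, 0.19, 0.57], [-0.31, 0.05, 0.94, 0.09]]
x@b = [[-1.02, 2.27, 1.02], [0.89, 1.48, -0.27], [2.90, 2.22, 1.07], [0.74, 0.19, -2.02]]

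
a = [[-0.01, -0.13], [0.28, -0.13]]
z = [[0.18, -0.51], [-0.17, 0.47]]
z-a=[[0.19, -0.38], [-0.45, 0.60]]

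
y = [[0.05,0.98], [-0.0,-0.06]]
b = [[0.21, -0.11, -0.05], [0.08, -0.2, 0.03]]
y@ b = [[0.09, -0.2, 0.03], [-0.00, 0.01, -0.00]]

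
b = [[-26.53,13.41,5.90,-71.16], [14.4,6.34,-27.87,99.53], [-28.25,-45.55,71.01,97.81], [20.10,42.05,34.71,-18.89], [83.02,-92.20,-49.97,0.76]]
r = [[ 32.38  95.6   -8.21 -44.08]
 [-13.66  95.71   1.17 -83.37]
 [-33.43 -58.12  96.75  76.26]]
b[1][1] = 6.34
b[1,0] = 14.4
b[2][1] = -45.55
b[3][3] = -18.89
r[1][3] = -83.37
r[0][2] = -8.21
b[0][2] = 5.9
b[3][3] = -18.89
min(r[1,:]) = -83.37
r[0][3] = -44.08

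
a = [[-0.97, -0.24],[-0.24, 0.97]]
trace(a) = 0.00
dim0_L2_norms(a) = [1.0, 1.0]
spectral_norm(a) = 1.00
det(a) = -1.00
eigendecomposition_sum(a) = [[-0.98, -0.12], [-0.12, -0.01]] + [[0.01, -0.12], [-0.12, 0.98]]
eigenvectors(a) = [[-0.99, 0.12], [-0.12, -0.99]]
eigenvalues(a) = [-1.0, 1.0]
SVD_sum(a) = [[-0.97, 0.0],[-0.24, 0.00]] + [[0.00, -0.24], [0.00, 0.97]]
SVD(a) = [[-0.97, -0.24], [-0.24, 0.97]] @ diag([0.9992497185388646, 0.9992497185388645]) @ [[1.0,0.0], [0.0,1.0]]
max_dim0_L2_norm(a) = 1.0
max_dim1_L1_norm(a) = 1.21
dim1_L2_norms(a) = [1.0, 1.0]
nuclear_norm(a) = 2.00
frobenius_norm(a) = 1.41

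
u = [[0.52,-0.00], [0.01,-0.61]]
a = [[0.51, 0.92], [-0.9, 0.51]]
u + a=[[1.03,0.92],[-0.89,-0.1]]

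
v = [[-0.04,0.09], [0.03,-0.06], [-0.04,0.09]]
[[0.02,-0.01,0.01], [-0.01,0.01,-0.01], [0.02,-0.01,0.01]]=v @ [[0.04,0.18,-0.05], [0.20,-0.04,0.14]]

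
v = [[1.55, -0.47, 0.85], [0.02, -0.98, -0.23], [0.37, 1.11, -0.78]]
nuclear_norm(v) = 4.08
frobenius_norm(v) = 2.52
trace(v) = -0.21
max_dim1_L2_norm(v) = 1.83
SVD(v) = [[-0.87, 0.49, 0.02],[-0.24, -0.46, 0.85],[0.43, 0.74, 0.52]] @ diag([1.9302099333621279, 1.4624840683753668, 0.6873354078602426]) @ [[-0.62,0.58,-0.53], [0.70,0.72,-0.04], [0.36,-0.39,-0.85]]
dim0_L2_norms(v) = [1.59, 1.55, 1.18]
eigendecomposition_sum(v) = [[(1.6+0j), (-0.05-0j), (0.56+0j)], [(-0.01+0j), 0j, -0.00-0.00j], [0.24+0.00j, (-0.01-0j), 0.08+0.00j]] + [[-0.02+0.01j, -0.21-0.35j, (0.15-0.1j)],[(0.01+0.03j), -0.49+0.22j, -0.11-0.21j],[0.07-0.04j, 0.56+1.03j, (-0.43+0.28j)]] + [[-0.02-0.01j, -0.21+0.35j, (0.15+0.1j)], [0.01-0.03j, (-0.49-0.22j), (-0.11+0.21j)], [0.07+0.04j, 0.56-1.03j, -0.43-0.28j]]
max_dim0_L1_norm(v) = 2.56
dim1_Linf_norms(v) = [1.55, 0.98, 1.11]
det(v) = 1.94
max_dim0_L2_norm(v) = 1.59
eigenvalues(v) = [(1.68+0j), (-0.94+0.51j), (-0.94-0.51j)]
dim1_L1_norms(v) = [2.87, 1.23, 2.26]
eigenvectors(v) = [[0.99+0.00j, (0.3-0.01j), 0.30+0.01j], [-0.01+0.00j, 0.03-0.40j, (0.03+0.4j)], [(0.15+0j), -0.87+0.00j, -0.87-0.00j]]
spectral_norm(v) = 1.93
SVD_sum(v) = [[1.05,-0.97,0.89],[0.28,-0.26,0.24],[-0.51,0.48,-0.44]] + [[0.5, 0.51, -0.03], [-0.47, -0.48, 0.03], [0.75, 0.77, -0.04]] + [[0.01, -0.01, -0.01], [0.21, -0.23, -0.5], [0.13, -0.14, -0.30]]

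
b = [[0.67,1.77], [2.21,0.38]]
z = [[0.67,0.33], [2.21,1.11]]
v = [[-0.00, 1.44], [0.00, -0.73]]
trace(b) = 1.05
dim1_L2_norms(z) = [0.75, 2.47]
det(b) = -3.66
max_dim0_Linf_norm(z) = 2.21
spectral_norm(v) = 1.61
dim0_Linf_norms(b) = [2.21, 1.77]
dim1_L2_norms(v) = [1.44, 0.73]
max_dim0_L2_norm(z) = 2.31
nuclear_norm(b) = 3.99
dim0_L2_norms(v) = [0.0, 1.61]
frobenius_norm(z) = 2.58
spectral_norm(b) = 2.56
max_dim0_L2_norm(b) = 2.31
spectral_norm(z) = 2.58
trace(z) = 1.78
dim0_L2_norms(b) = [2.31, 1.81]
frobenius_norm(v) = 1.61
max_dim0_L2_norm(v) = 1.61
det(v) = 0.00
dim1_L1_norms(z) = [1.0, 3.32]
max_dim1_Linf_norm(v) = 1.44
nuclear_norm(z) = 2.59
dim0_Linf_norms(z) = [2.21, 1.11]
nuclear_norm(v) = 1.61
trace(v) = -0.73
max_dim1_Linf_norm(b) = 2.21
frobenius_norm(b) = 2.93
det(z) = 0.01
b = v + z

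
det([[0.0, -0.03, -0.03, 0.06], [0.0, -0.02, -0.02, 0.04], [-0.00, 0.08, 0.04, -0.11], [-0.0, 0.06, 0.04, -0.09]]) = 0.000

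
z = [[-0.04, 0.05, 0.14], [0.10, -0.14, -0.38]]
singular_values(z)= [0.44, 0.0]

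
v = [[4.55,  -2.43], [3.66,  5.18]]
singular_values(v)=[6.43, 5.05]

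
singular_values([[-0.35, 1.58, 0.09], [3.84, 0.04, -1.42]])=[4.11, 1.58]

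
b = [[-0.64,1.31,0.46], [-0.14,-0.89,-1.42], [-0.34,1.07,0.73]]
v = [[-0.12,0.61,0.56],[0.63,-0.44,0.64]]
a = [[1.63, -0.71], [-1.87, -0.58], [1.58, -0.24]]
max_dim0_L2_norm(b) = 1.91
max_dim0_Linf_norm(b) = 1.42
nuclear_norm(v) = 1.84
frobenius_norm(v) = 1.30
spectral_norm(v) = 1.00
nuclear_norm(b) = 3.40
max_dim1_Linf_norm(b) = 1.42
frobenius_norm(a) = 3.09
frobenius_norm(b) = 2.64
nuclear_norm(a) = 3.88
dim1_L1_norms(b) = [2.41, 2.45, 2.14]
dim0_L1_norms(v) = [0.75, 1.05, 1.2]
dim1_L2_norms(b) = [1.53, 1.68, 1.34]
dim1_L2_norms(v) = [0.84, 1.0]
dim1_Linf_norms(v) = [0.61, 0.64]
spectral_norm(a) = 2.95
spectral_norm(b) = 2.47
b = a @ v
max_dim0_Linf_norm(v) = 0.64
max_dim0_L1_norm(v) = 1.2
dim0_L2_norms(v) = [0.64, 0.75, 0.85]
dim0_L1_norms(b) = [1.12, 3.27, 2.61]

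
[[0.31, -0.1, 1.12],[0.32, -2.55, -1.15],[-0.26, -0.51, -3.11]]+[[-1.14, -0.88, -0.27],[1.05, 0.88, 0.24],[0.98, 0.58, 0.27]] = [[-0.83, -0.98, 0.85], [1.37, -1.67, -0.91], [0.72, 0.07, -2.84]]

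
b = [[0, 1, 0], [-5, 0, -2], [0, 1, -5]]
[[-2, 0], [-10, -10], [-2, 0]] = b @ [[2, 2], [-2, 0], [0, 0]]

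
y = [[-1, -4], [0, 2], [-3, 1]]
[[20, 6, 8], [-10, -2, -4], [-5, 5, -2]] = y@[[0, -2, 0], [-5, -1, -2]]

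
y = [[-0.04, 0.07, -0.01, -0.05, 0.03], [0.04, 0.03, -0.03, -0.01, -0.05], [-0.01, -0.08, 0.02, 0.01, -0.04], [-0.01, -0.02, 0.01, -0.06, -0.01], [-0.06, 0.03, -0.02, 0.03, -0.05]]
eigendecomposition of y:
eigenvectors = [[(0.41+0j), (-0.11+0j), (0.13-0.46j), (0.13+0.46j), -0.49+0.00j], [0.58+0.00j, -0.34+0.00j, (0.09+0.4j), (0.09-0.4j), (-0.15+0j)], [(-0.69+0j), -0.90+0.00j, (0.13+0.41j), 0.13-0.41j, (-0.28+0j)], [-0.15+0.00j, -0.06+0.00j, (0.01+0.14j), 0.01-0.14j, (-0.71+0j)], [(0.02+0j), 0.25+0.00j, (0.63+0j), 0.63-0.00j, -0.39+0.00j]]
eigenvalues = [(0.1+0j), 0j, (-0.06+0.06j), (-0.06-0.06j), (-0.07+0j)]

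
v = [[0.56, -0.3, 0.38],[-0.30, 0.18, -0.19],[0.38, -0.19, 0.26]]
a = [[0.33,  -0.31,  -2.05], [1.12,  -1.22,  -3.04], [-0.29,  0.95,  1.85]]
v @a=[[-0.26,0.55,0.47], [0.16,-0.31,-0.28], [-0.16,0.36,0.28]]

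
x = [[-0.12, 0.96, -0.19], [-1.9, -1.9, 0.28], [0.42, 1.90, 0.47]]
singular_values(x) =[3.28, 1.14, 0.45]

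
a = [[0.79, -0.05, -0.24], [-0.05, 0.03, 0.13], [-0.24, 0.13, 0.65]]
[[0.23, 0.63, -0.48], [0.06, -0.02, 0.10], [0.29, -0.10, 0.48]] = a@[[0.48, 0.84, -0.43], [0.39, -0.04, 0.02], [0.54, 0.16, 0.57]]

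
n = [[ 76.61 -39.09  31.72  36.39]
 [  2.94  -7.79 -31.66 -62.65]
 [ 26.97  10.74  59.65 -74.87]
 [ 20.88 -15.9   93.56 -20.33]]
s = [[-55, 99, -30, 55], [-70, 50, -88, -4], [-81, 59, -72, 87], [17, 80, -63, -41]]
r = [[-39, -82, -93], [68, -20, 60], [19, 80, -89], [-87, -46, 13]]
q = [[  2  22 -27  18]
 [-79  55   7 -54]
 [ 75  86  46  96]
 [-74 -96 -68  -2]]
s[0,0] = -55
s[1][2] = -88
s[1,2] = -88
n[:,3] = [36.39, -62.65, -74.87, -20.33]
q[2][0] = 75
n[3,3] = -20.33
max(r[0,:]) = -39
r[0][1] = -82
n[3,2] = 93.56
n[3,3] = -20.33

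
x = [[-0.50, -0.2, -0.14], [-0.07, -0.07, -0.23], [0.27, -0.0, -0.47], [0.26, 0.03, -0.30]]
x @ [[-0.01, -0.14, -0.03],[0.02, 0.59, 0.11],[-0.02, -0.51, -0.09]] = [[0.0, 0.02, 0.01],  [0.0, 0.09, 0.02],  [0.01, 0.20, 0.03],  [0.0, 0.13, 0.02]]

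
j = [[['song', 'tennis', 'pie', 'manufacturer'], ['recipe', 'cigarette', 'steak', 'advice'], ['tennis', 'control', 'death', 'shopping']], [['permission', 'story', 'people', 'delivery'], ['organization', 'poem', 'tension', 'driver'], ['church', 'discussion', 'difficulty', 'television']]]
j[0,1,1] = 'cigarette'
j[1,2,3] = 'television'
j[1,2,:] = ['church', 'discussion', 'difficulty', 'television']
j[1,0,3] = 'delivery'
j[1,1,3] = 'driver'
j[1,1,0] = 'organization'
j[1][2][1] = 'discussion'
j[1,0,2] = 'people'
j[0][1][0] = 'recipe'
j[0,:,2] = ['pie', 'steak', 'death']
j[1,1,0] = 'organization'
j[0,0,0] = 'song'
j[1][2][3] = 'television'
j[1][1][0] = 'organization'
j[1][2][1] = 'discussion'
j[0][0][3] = 'manufacturer'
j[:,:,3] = [['manufacturer', 'advice', 'shopping'], ['delivery', 'driver', 'television']]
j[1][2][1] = 'discussion'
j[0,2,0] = 'tennis'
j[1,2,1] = 'discussion'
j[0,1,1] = 'cigarette'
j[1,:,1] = ['story', 'poem', 'discussion']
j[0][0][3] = 'manufacturer'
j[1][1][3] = 'driver'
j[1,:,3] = ['delivery', 'driver', 'television']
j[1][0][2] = 'people'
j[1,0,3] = 'delivery'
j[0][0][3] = 'manufacturer'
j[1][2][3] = 'television'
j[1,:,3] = ['delivery', 'driver', 'television']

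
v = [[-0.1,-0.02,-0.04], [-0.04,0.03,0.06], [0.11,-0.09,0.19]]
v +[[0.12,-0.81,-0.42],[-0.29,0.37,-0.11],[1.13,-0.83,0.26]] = [[0.02, -0.83, -0.46], [-0.33, 0.4, -0.05], [1.24, -0.92, 0.45]]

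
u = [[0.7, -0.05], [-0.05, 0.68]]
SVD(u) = [[-0.77, 0.63], [0.63, 0.77]] @ diag([0.7409901951359278, 0.6390098048640722]) @ [[-0.77, 0.63], [0.63, 0.77]]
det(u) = 0.47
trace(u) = 1.38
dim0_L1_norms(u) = [0.75, 0.73]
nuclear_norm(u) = 1.38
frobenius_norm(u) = 0.98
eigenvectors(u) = [[0.77, 0.63], [-0.63, 0.77]]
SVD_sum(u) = [[0.44, -0.36], [-0.36, 0.30]] + [[0.26, 0.31],  [0.31, 0.38]]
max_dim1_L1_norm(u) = 0.75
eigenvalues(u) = [0.74, 0.64]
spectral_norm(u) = 0.74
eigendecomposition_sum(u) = [[0.44, -0.36], [-0.36, 0.30]] + [[0.26, 0.31], [0.31, 0.38]]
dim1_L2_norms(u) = [0.7, 0.68]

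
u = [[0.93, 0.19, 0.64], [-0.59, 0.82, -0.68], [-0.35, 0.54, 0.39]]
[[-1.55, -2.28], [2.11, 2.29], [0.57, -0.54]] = u @ [[-1.22, -0.83],[0.93, 0.2],[-0.93, -2.41]]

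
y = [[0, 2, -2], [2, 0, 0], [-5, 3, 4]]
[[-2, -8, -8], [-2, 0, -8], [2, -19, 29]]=y@[[-1, 0, -4], [-1, -5, -1], [0, -1, 3]]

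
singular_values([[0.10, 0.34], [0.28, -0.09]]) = [0.35, 0.29]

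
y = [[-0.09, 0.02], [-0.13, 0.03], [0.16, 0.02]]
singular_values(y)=[0.23, 0.04]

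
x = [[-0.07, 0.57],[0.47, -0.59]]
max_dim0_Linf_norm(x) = 0.59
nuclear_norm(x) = 1.16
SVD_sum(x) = [[-0.25, 0.48], [0.34, -0.66]] + [[0.18, 0.09], [0.13, 0.07]]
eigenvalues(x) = [0.25, -0.91]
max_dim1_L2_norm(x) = 0.75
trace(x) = -0.66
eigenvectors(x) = [[0.87,-0.56], [0.49,0.83]]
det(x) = -0.23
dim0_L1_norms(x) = [0.54, 1.16]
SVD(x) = [[0.59,-0.81], [-0.81,-0.59]] @ diag([0.9151440595155178, 0.24761128878437255]) @ [[-0.46, 0.89], [-0.89, -0.46]]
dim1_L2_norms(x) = [0.57, 0.75]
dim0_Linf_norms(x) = [0.47, 0.59]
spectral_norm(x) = 0.92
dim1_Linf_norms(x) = [0.57, 0.59]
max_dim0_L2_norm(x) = 0.82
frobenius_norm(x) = 0.95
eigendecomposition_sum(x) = [[0.18,0.12], [0.1,0.07]] + [[-0.25,0.45], [0.37,-0.66]]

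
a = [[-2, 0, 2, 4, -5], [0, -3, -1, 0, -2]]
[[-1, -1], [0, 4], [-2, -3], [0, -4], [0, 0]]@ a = [[2, 3, -1, -4, 7], [0, -12, -4, 0, -8], [4, 9, -1, -8, 16], [0, 12, 4, 0, 8], [0, 0, 0, 0, 0]]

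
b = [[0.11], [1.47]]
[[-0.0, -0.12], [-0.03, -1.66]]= b @ [[-0.02, -1.13]]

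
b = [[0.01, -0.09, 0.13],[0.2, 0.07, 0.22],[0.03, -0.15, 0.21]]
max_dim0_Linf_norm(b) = 0.22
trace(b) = 0.29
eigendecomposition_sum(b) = [[(-0.01-0j), -0.00-0.00j, -0j], [0.00+0.00j, 0j, -0.00+0.00j], [0.00+0.00j, 0.00+0.00j, (-0+0j)]] + [[0.01+0.04j, -0.04+0.03j, 0.06+0.02j],  [(0.1+0.02j), (0.03+0.13j), (0.11-0.13j)],  [(0.01+0.06j), -0.08+0.05j, 0.11+0.04j]] + [[(0.01-0.04j), (-0.04-0.03j), (0.06-0.02j)], [0.10-0.02j, (0.03-0.13j), (0.11+0.13j)], [(0.01-0.06j), -0.08-0.05j, 0.11-0.04j]]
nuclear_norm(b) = 0.59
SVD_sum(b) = [[0.06, -0.03, 0.12], [0.12, -0.05, 0.23], [0.1, -0.04, 0.20]] + [[-0.05, -0.07, 0.01], [0.08, 0.12, -0.01], [-0.07, -0.1, 0.01]] + [[-0.00, 0.0, 0.00], [-0.00, 0.00, 0.00], [0.0, -0.0, -0.0]]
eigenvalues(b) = [(-0.01+0j), (0.15+0.21j), (0.15-0.21j)]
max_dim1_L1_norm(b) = 0.49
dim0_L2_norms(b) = [0.2, 0.19, 0.33]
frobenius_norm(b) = 0.43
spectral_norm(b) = 0.38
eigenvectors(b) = [[(0.71+0j), (-0.11-0.29j), -0.11+0.29j], [-0.53+0.00j, -0.79+0.00j, (-0.79-0j)], [(-0.46+0j), -0.18-0.49j, (-0.18+0.49j)]]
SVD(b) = [[-0.36, 0.38, -0.85], [-0.71, -0.70, -0.01], [-0.60, 0.6, 0.53]] @ diag([0.3757416427704877, 0.21136930184230387, 0.006421536173870268]) @ [[-0.44,0.2,-0.88], [-0.56,-0.82,0.10], [0.7,-0.54,-0.47]]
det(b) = -0.00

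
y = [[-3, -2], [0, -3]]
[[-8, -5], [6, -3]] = y @ [[4, 1], [-2, 1]]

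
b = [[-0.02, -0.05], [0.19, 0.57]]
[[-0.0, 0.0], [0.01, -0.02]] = b@[[0.08, -0.26], [-0.01, 0.05]]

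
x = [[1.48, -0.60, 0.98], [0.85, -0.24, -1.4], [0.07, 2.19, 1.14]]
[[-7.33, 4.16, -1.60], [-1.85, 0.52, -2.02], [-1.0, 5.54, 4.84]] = x @ [[-4.05, 2.88, -0.75], [0.29, 1.89, 1.89], [-1.19, 1.05, 0.66]]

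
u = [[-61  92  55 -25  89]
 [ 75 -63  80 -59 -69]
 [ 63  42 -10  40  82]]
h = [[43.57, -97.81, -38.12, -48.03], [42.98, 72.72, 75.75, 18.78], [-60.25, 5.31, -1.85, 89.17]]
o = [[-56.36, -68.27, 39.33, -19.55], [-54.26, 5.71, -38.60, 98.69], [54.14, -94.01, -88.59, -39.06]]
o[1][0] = -54.26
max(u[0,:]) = 92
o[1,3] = 98.69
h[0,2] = -38.12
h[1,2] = 75.75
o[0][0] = -56.36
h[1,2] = 75.75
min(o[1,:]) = -54.26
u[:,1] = [92, -63, 42]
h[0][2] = -38.12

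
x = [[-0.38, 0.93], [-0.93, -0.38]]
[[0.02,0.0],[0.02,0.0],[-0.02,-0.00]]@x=[[-0.01, 0.02], [-0.01, 0.02], [0.01, -0.02]]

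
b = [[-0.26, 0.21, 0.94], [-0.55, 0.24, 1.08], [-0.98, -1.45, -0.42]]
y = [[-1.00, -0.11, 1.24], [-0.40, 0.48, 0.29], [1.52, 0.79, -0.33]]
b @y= [[1.60, 0.87, -0.57], [2.1, 1.03, -0.97], [0.92, -0.92, -1.50]]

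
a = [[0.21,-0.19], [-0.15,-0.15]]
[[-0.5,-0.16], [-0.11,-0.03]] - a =[[-0.71, 0.03], [0.04, 0.12]]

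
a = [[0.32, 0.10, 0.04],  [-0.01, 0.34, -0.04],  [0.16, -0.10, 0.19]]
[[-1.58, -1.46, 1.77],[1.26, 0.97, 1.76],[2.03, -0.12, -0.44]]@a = [[-0.21, -0.83, 0.33], [0.68, 0.28, 0.35], [0.58, 0.21, 0.00]]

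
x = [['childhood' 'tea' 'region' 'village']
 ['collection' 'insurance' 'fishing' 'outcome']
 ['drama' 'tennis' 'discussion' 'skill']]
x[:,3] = ['village', 'outcome', 'skill']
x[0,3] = 'village'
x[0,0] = 'childhood'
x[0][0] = 'childhood'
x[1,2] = 'fishing'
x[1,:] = ['collection', 'insurance', 'fishing', 'outcome']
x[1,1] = 'insurance'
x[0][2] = 'region'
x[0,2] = 'region'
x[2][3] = 'skill'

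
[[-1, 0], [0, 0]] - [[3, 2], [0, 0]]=[[-4, -2], [0, 0]]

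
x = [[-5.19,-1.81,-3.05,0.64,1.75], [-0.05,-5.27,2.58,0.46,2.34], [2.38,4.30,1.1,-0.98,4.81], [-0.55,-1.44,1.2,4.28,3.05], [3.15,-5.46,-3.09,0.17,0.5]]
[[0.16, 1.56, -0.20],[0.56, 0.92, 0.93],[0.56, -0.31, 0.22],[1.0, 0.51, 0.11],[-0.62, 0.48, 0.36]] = x @ [[-0.06, -0.17, 0.03], [0.02, -0.14, -0.10], [0.13, -0.06, 0.10], [0.11, -0.04, -0.09], [0.12, 0.15, 0.08]]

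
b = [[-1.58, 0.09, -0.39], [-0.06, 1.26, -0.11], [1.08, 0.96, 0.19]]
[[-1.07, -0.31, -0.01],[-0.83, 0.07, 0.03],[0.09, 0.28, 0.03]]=b @ [[0.75, 0.06, 0.02],[-0.66, 0.11, 0.02],[-0.44, 0.57, -0.06]]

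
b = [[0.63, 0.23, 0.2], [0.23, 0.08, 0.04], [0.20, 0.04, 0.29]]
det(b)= -0.001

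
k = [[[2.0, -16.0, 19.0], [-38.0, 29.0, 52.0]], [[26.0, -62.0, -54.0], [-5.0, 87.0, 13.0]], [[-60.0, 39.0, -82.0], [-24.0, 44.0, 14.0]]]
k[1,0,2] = -54.0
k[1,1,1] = 87.0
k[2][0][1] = 39.0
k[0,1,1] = 29.0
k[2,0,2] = -82.0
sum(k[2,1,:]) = 34.0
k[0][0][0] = 2.0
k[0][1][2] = 52.0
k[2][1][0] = -24.0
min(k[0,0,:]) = -16.0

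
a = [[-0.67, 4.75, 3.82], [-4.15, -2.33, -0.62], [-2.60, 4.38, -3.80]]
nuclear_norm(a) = 17.00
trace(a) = -6.80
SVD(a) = [[-0.72, 0.48, -0.50], [0.23, -0.51, -0.83], [-0.65, -0.71, 0.26]] @ diag([6.945560152891078, 6.089843414305297, 3.9619441378967064]) @ [[0.18, -0.98, -0.06],[0.60, 0.06, 0.8],[0.78, 0.18, -0.6]]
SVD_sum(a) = [[-0.89, 4.93, 0.3], [0.28, -1.56, -0.1], [-0.80, 4.45, 0.28]] + [[1.76, 0.17, 2.33], [-1.88, -0.18, -2.49], [-2.6, -0.26, -3.46]] + [[-1.54,  -0.35,  1.18], [-2.56,  -0.58,  1.97], [0.8,  0.18,  -0.62]]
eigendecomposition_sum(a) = [[-0.09+2.70j, (2.98-0.25j), (1.32+0.99j)], [(-1.81-0.66j), -0.49+2.08j, -0.97+0.67j], [(-1.89+0.42j), (0.71+2.02j), (-0.45+1.09j)]] + [[-0.09-2.70j,  (2.98+0.25j),  1.32-0.99j],[(-1.81+0.66j),  (-0.49-2.08j),  (-0.97-0.67j)],[(-1.89-0.42j),  (0.71-2.02j),  -0.45-1.09j]] + [[-0.48+0.00j,(-1.22-0j),(1.19+0j)],[(-0.53+0j),(-1.34-0j),1.31+0.00j],[1.18-0.00j,(2.96+0j),-2.89-0.00j]]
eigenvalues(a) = [(-1.04+5.87j), (-1.04-5.87j), (-4.72+0j)]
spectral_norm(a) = 6.95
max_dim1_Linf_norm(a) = 4.75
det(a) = -167.58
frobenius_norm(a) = 10.05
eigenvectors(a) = [[(0.7+0j), (0.7-0j), -0.35+0.00j], [(-0.16+0.48j), (-0.16-0.48j), -0.39+0.00j], [0.13+0.49j, 0.13-0.49j, (0.85+0j)]]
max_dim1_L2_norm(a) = 6.35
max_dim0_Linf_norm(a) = 4.75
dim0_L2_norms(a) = [4.94, 6.87, 5.42]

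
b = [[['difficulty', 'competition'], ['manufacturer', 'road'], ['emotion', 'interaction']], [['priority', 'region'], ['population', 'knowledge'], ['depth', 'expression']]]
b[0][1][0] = 'manufacturer'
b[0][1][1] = 'road'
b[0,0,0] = 'difficulty'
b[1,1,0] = 'population'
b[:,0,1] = ['competition', 'region']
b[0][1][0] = 'manufacturer'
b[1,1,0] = 'population'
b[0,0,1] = 'competition'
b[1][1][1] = 'knowledge'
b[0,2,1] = 'interaction'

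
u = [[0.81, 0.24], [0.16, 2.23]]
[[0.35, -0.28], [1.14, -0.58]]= u @ [[0.29, -0.27], [0.49, -0.24]]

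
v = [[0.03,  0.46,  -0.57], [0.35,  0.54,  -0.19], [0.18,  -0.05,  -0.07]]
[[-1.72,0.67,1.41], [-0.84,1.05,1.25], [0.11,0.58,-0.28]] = v @ [[0.93, 2.67, -0.89],[-1.5, -0.21, 2.81],[1.86, -1.2, -0.25]]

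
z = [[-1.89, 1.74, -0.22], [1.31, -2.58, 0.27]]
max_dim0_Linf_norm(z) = 2.58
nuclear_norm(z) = 4.51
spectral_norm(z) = 3.82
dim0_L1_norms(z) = [3.2, 4.32, 0.49]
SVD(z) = [[-0.66, 0.75], [0.75, 0.66]] @ diag([3.8247221106979534, 0.6819096537945433]) @ [[0.58,  -0.81,  0.09], [-0.81,  -0.58,  0.02]]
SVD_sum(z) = [[-1.47, 2.04, -0.23], [1.68, -2.32, 0.26]] + [[-0.42, -0.3, 0.01], [-0.37, -0.26, 0.01]]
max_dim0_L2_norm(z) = 3.11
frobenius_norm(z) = 3.89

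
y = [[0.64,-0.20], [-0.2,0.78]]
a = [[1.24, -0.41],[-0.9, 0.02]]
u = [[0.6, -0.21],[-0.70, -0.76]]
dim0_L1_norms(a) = [2.14, 0.43]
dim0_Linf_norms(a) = [1.24, 0.41]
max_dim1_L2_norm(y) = 0.81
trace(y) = 1.42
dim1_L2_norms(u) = [0.64, 1.03]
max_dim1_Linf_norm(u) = 0.76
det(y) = 0.46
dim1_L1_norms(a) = [1.65, 0.92]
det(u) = -0.60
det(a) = -0.34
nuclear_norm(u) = 1.64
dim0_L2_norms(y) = [0.67, 0.81]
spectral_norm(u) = 1.08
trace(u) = -0.16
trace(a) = 1.26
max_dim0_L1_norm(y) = 0.98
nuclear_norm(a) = 1.79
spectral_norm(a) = 1.57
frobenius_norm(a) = 1.59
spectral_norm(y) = 0.92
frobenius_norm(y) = 1.05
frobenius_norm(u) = 1.21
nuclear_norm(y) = 1.42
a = y + u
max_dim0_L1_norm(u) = 1.3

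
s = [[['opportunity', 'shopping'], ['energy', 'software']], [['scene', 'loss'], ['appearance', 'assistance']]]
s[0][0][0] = 'opportunity'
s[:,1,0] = ['energy', 'appearance']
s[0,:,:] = [['opportunity', 'shopping'], ['energy', 'software']]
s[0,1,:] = ['energy', 'software']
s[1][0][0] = 'scene'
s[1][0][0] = 'scene'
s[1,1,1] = 'assistance'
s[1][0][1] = 'loss'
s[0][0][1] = 'shopping'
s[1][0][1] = 'loss'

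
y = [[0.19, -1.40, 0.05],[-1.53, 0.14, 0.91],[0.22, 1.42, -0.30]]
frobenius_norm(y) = 2.71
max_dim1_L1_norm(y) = 2.58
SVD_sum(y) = [[-0.01, -1.39, 0.17], [0.0, 0.03, -0.0], [0.01, 1.44, -0.17]] + [[0.19,-0.01,-0.12],[-1.53,0.11,0.91],[0.21,-0.02,-0.13]] + [[0.0, 0.0, 0.00], [0.0, 0.0, 0.0], [0.00, 0.0, 0.0]]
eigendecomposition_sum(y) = [[-0.49, -0.6, 0.37],[-0.69, -0.85, 0.52],[0.7, 0.86, -0.52]] + [[0.00, 0.00, 0.0], [0.00, 0.0, 0.00], [0.0, 0.00, 0.00]] + [[0.68, -0.8, -0.32], [-0.84, 0.99, 0.39], [-0.48, 0.56, 0.22]]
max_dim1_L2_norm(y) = 1.79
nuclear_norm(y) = 3.83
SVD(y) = [[-0.69, 0.13, 0.71], [0.01, -0.98, 0.19], [0.72, 0.14, 0.68]] @ diag([2.009869033994676, 1.8172579150958839, 0.00036906729689914415]) @ [[0.00,0.99,-0.12],[0.86,-0.06,-0.51],[0.52,0.10,0.85]]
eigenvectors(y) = [[-0.45, -0.52, -0.57], [-0.63, -0.10, 0.71], [0.64, -0.85, 0.4]]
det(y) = -0.00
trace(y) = 0.03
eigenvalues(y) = [-1.86, 0.0, 1.89]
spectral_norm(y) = 2.01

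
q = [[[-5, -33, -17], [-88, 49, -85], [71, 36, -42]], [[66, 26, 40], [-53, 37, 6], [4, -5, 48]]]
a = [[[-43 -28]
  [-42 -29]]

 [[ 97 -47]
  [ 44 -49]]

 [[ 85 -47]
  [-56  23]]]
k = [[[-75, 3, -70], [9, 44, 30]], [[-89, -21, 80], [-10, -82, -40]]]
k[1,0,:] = [-89, -21, 80]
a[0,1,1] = -29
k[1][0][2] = 80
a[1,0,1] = -47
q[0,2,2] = -42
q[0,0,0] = -5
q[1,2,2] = 48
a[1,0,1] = -47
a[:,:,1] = [[-28, -29], [-47, -49], [-47, 23]]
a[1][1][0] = 44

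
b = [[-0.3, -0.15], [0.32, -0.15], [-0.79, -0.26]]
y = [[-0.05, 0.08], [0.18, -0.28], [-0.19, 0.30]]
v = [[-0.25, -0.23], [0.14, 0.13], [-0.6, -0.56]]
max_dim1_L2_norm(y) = 0.36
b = v + y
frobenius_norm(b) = 0.96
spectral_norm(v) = 0.91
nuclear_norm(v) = 0.91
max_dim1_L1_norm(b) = 1.05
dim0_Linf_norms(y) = [0.19, 0.3]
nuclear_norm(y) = 0.50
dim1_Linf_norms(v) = [0.25, 0.14, 0.6]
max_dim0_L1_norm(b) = 1.41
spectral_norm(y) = 0.50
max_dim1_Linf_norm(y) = 0.3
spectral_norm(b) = 0.93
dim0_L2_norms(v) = [0.66, 0.62]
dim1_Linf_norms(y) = [0.08, 0.28, 0.3]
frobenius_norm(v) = 0.91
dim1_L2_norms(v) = [0.34, 0.19, 0.82]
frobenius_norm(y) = 0.50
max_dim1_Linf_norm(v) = 0.6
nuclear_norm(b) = 1.18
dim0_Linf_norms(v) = [0.6, 0.56]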